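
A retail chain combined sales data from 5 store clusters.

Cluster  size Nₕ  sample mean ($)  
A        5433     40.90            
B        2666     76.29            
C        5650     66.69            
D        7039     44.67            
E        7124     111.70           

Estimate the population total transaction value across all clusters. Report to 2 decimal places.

1912580.27

Population total = Σ Nₕ·x̄ₕ (each stratum's size times its mean).
5433·40.90 + 2666·76.29 + 5650·66.69 + 7039·44.67 + 7124·111.70 = 222209.7 + 203389.14 + 376798.5 + 314432.13 + 795750.8 = 1912580.27.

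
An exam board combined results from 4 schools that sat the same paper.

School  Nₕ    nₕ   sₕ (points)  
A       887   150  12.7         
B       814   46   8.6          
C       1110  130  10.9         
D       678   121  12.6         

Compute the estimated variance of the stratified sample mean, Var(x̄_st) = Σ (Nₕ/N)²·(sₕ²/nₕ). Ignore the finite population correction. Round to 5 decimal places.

0.29906

N = 3489; Wₕ = Nₕ/N.
school A: (887/3489)²·12.7²/150 = 0.06949627
school B: (814/3489)²·8.6²/46 = 0.08751569
school C: (1110/3489)²·10.9²/130 = 0.09250254
school D: (678/3489)²·12.6²/121 = 0.04954652
Sum = 0.29906102 → 0.29906.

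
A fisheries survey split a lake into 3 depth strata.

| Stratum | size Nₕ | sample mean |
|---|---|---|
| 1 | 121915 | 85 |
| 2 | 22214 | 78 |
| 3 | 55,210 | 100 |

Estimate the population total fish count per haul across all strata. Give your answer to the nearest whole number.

Population total = Σ Nₕ·x̄ₕ (each stratum's size times its mean).
121915·85 + 22214·78 + 55210·100 = 10362775 + 1732692 + 5521000 = 17616467.

17616467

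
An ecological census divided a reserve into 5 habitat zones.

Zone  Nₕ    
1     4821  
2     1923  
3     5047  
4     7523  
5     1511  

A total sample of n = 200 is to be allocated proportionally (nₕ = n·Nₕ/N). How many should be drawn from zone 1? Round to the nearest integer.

46

Share of zone 1 = 4821/20825 = 0.23150.
Allocate 200 × 0.23150 = 46.300... → 46.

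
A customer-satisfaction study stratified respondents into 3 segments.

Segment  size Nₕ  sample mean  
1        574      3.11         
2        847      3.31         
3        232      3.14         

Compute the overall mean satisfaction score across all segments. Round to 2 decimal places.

N = 1653; weights Wₕ = Nₕ/N = (0.3472, 0.5124, 0.1404).
x̄_st = Σ Wₕ·x̄ₕ = 0.3472·3.11 + 0.5124·3.31 + 0.1404·3.14 ≈ 3.2167...
→ 3.22.

3.22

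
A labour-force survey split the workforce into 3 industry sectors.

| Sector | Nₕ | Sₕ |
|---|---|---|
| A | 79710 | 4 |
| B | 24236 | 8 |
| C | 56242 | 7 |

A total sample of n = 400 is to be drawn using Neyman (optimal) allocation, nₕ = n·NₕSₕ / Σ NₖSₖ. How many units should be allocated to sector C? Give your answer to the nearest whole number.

A: NₕSₕ = 79710·4 = 318840
B: NₕSₕ = 24236·8 = 193888
C: NₕSₕ = 56242·7 = 393694
Σ NₕSₕ = 906422.
n_C = 400·393694/906422 = 173.735... → 174.

174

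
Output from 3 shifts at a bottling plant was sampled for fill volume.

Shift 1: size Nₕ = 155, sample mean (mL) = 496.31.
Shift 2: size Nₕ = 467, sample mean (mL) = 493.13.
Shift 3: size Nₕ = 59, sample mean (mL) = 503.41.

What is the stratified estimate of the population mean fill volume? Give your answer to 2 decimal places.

x̄_st = (Σ Nₕx̄ₕ) / (Σ Nₕ) = (155·496.31 + 467·493.13 + 59·503.41) / 681
= 336920.95 / 681 = 494.7444... → 494.74.

494.74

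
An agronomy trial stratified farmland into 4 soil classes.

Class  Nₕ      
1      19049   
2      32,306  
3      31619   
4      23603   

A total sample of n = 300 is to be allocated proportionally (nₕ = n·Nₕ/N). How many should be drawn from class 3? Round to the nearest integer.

89

Share of class 3 = 31619/106577 = 0.29668.
Allocate 300 × 0.29668 = 89.003... → 89.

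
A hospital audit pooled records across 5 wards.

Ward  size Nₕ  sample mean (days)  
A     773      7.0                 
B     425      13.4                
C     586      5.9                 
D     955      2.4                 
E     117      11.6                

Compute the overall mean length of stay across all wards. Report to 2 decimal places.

6.38

x̄_st = (Σ Nₕx̄ₕ) / (Σ Nₕ) = (773·7.0 + 425·13.4 + 586·5.9 + 955·2.4 + 117·11.6) / 2856
= 18212.6 / 2856 = 6.3770... → 6.38.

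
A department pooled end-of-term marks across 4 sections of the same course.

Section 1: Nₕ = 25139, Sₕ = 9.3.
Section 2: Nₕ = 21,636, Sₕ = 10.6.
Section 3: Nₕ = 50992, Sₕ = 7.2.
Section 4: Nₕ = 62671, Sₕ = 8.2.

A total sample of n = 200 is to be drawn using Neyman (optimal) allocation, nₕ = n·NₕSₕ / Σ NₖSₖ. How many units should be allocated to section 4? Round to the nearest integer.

76

1: NₕSₕ = 25139·9.3 = 233792.7
2: NₕSₕ = 21636·10.6 = 229341.6
3: NₕSₕ = 50992·7.2 = 367142.4
4: NₕSₕ = 62671·8.2 = 513902.2
Σ NₕSₕ = 1344178.9.
n_4 = 200·513902.2/1344178.9 = 76.463... → 76.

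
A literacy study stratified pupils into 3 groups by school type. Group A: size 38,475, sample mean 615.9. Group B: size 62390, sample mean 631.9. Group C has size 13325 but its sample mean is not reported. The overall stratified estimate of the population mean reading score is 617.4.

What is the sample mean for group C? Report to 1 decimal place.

Σ Nₕx̄ₕ = N·μ, so 13325·x̄_C = 114190·617.4 − (38475·615.9 + 62390·631.9).
= 70500906 − 63120993.5 = 7379912.5.
x̄_C = 7379912.5 / 13325 = 553.840... → 553.8.

553.8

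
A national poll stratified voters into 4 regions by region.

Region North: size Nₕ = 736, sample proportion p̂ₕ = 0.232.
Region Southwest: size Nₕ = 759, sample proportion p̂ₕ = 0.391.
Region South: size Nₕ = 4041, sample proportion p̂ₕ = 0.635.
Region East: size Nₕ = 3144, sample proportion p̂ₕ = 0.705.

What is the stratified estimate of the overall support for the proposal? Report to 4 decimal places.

0.6048

N = 736 + 759 + 4041 + 3144 = 8680.
Overall proportion = Σ (Nₕ/N)·p̂ₕ.
Σ Nₕp̂ₕ = 170.752 + 296.769 + 2566.035 + 2216.52 = 5250.076.
5250.076 / 8680 = 0.604847... → 0.6048.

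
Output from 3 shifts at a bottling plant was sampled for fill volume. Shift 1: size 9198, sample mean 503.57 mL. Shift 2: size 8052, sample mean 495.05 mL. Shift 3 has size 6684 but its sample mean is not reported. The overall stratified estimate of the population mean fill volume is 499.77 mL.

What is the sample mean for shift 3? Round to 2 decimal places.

500.23

Σ Nₕx̄ₕ = N·μ, so 6684·x̄_3 = 23934·499.77 − (9198·503.57 + 8052·495.05).
= 11961495.18 − 8617979.46 = 3343515.72.
x̄_3 = 3343515.72 / 6684 = 500.2268... → 500.23.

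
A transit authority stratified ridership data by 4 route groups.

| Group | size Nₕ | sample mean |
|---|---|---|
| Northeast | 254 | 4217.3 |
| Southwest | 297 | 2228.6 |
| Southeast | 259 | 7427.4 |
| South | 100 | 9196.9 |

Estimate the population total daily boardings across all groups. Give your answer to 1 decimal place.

Estimate total by summing Nₕ·x̄ₕ over strata.
254·4217.3 + 297·2228.6 + 259·7427.4 + 100·9196.9 = 1071194.2 + 661894.2 + 1923696.6 + 919690 = 4576475.0.

4576475.0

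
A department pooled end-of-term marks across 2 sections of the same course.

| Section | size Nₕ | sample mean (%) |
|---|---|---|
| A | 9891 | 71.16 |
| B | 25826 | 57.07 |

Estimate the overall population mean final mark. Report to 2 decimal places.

60.97

x̄_st = (Σ Nₕx̄ₕ) / (Σ Nₕ) = (9891·71.16 + 25826·57.07) / 35717
= 2177733.38 / 35717 = 60.9719... → 60.97.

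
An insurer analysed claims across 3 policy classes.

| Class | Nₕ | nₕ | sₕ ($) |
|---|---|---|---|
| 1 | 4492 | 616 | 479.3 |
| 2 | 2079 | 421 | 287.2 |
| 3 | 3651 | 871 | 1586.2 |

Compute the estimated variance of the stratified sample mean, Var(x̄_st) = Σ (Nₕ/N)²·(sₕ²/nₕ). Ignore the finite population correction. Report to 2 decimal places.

N = 10222. Term for each stratum: Wₕ²sₕ²/nₕ.
Var(x̄_st) = 72.01814 + 8.10446 + 368.51032 = 448.63291 → 448.63.

448.63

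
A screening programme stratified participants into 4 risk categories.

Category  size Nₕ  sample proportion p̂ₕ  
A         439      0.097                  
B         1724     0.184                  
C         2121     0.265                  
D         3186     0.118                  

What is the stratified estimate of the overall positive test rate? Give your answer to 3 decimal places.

N = 439 + 1724 + 2121 + 3186 = 7470.
Overall proportion = Σ (Nₕ/N)·p̂ₕ.
Σ Nₕp̂ₕ = 42.583 + 317.216 + 562.065 + 375.948 = 1297.812.
1297.812 / 7470 = 0.17374... → 0.174.

0.174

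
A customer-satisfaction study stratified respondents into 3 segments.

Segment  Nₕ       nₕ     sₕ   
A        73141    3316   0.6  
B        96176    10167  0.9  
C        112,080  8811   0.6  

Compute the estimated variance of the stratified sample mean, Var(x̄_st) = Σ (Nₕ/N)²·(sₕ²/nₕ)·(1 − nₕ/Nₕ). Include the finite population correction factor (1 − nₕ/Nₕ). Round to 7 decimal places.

N = 281397. Term for each stratum: Wₕ²sₕ²/nₕ·(1−nₕ/Nₕ).
Var(x̄_st) = 0.0000070020 + 0.0000083227 + 0.0000059722 = 0.0000212969 → 0.0000213.

0.0000213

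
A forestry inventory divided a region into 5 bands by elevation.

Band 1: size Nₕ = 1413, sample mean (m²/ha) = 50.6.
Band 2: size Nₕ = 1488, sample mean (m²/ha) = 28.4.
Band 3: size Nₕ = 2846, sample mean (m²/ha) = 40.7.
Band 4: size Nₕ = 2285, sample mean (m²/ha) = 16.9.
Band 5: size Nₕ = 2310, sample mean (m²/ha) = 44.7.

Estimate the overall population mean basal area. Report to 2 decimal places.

N = 10342; weights Wₕ = Nₕ/N = (0.1366, 0.1439, 0.2752, 0.2209, 0.2234).
x̄_st = Σ Wₕ·x̄ₕ = 0.1366·50.6 + 0.1439·28.4 + 0.2752·40.7 + 0.2209·16.9 + 0.2234·44.7 ≈ 35.9179...
→ 35.92.

35.92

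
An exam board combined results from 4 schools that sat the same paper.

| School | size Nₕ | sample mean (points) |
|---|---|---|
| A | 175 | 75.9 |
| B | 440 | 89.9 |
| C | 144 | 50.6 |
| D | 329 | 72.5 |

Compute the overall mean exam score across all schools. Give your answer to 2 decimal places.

77.19

x̄_st = (Σ Nₕx̄ₕ) / (Σ Nₕ) = (175·75.9 + 440·89.9 + 144·50.6 + 329·72.5) / 1088
= 83977.4 / 1088 = 77.1851... → 77.19.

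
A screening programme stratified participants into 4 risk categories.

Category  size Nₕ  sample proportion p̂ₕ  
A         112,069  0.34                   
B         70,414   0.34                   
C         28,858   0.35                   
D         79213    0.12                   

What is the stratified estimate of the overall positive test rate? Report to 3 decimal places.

N = 112069 + 70414 + 28858 + 79213 = 290554.
Overall proportion = Σ (Nₕ/N)·p̂ₕ.
Σ Nₕp̂ₕ = 38103.46 + 23940.76 + 10100.3 + 9505.56 = 81650.08.
81650.08 / 290554 = 0.28102... → 0.281.

0.281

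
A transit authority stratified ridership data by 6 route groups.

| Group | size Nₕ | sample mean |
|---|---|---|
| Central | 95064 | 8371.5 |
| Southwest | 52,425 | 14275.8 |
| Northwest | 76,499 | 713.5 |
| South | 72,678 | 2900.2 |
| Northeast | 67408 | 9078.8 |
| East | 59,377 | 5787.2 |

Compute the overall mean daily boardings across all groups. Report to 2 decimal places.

N = 95064 + 52425 + 76499 + 72678 + 67408 + 59377 = 423451.
Weight each subgroup mean by Nₕ/N and sum.
Σ Nₕx̄ₕ = 95064·8371.5 + 52425·14275.8 + 76499·713.5 + 72678·2900.2 + 67408·9078.8 + 59377·5787.2 = 795828276 + 748408815 + 54582036.5 + 210780735.6 + 611983750.4 + 343626574.4 = 2765210187.9.
Divide by N: 2765210187.9 / 423451 = 6530.1775... → 6530.18.

6530.18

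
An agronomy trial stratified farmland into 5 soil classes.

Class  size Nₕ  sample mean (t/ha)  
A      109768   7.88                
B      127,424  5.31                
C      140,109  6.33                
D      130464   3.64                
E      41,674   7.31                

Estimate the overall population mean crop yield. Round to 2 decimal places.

N = 109768 + 127424 + 140109 + 130464 + 41674 = 549439.
The stratified mean weights each stratum mean by its population share Nₕ/N.
Σ Nₕx̄ₕ = 109768·7.88 + 127424·5.31 + 140109·6.33 + 130464·3.64 + 41674·7.31 = 864971.84 + 676621.44 + 886889.97 + 474888.96 + 304636.94 = 3208009.15.
Divide by N: 3208009.15 / 549439 = 5.8387... → 5.84.

5.84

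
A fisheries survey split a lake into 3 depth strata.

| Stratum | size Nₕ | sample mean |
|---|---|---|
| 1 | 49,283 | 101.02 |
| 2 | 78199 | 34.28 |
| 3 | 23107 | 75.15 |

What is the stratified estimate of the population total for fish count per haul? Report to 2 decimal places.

Estimate total by summing Nₕ·x̄ₕ over strata.
49283·101.02 + 78199·34.28 + 23107·75.15 = 4978568.66 + 2680661.72 + 1736491.05 = 9395721.43.

9395721.43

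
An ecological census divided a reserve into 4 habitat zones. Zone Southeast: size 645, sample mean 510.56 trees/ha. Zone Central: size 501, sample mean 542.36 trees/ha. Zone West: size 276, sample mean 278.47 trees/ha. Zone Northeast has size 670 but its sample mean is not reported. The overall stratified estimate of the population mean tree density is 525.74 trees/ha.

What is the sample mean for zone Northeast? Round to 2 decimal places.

Σ Nₕx̄ₕ = N·μ, so 670·x̄_Northeast = 2092·525.74 − (645·510.56 + 501·542.36 + 276·278.47).
= 1099848.08 − 677891.28 = 421956.8.
x̄_Northeast = 421956.8 / 670 = 629.7863... → 629.79.

629.79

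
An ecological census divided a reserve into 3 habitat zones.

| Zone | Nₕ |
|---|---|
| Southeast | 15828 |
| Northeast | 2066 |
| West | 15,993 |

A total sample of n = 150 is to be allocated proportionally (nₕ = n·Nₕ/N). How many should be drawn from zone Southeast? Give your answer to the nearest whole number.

Share of zone Southeast = 15828/33887 = 0.46708.
Allocate 150 × 0.46708 = 70.062... → 70.

70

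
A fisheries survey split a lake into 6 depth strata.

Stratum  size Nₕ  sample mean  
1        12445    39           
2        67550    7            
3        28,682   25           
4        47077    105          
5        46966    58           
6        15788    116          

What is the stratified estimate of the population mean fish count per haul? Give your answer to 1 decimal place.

51.1

N = 218508; weights Wₕ = Nₕ/N = (0.0570, 0.3091, 0.1313, 0.2154, 0.2149, 0.0723).
x̄_st = Σ Wₕ·x̄ₕ = 0.0570·39 + 0.3091·7 + 0.1313·25 + 0.2154·105 + 0.2149·58 + 0.0723·116 ≈ 51.137...
→ 51.1.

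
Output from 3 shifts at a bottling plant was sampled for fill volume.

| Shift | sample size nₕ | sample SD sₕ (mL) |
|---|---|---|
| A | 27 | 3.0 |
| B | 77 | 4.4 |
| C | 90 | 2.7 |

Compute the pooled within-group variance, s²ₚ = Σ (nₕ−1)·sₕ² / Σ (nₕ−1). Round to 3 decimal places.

12.325

Degrees of freedom: 26 + 76 + 89 = 191.
Σ(nₕ−1)sₕ² = 26·9 + 76·19.36 + 89·7.29 = 2354.17.
s²ₚ = 2354.17 / 191 = 12.32550... → 12.325.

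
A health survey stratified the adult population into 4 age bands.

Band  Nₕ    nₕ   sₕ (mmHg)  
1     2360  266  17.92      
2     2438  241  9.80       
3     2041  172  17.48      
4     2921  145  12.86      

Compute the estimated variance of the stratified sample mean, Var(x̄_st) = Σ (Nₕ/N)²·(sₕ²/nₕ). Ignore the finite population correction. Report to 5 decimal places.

0.27530

N = 9760. Term for each stratum: Wₕ²sₕ²/nₕ.
Var(x̄_st) = 0.07058603 + 0.02486583 + 0.07768565 + 0.10215918 = 0.27529668 → 0.27530.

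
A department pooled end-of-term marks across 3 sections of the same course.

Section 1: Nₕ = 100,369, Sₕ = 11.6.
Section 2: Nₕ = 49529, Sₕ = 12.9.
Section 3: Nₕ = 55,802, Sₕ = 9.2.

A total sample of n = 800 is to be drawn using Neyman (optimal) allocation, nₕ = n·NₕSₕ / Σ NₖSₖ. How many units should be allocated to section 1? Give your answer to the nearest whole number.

Σ NₕSₕ = 100369·11.6 + 49529·12.9 + 55802·9.2 = 2316582.9.
Share for 1: 1164280.4/2316582.9 = 0.50259.
n_1 = 800 × 0.50259 = 402.068... → 402.

402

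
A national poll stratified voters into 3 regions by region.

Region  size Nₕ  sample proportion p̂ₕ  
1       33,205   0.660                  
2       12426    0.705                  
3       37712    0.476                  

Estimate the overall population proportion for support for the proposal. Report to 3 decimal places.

0.583

Wₕ = Nₕ/N with N = 83343: 0.3984, 0.1491, 0.4525.
p̂_st = 0.3984·0.660 + 0.1491·0.705 + 0.4525·0.476 ≈ 0.58345... → 0.583.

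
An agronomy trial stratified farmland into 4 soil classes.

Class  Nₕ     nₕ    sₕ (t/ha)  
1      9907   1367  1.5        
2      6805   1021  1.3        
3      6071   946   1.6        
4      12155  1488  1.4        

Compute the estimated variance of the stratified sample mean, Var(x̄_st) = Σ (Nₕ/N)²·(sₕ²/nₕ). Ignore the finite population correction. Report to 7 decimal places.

0.0004363

N = 34938. Term for each stratum: Wₕ²sₕ²/nₕ.
Var(x̄_st) = 0.0001323434 + 0.0000627944 + 0.0000817096 + 0.0001594289 = 0.0004362763 → 0.0004363.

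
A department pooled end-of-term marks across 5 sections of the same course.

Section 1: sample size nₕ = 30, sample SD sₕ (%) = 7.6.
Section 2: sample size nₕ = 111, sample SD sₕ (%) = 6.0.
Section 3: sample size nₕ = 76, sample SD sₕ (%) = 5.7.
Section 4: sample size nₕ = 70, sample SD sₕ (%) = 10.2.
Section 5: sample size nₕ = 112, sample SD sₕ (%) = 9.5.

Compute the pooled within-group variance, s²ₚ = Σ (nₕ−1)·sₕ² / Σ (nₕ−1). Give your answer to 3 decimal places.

64.133

1: (30−1)·7.6² = 29·57.76 = 1675.04
2: (111−1)·6.0² = 110·36 = 3960
3: (76−1)·5.7² = 75·32.49 = 2436.75
4: (70−1)·10.2² = 69·104.04 = 7178.76
5: (112−1)·9.5² = 111·90.25 = 10017.75
Numerator = 25268.3; denominator = Σ(nₕ−1) = 394.
s²ₚ = 25268.3/394 = 64.13274... → 64.133.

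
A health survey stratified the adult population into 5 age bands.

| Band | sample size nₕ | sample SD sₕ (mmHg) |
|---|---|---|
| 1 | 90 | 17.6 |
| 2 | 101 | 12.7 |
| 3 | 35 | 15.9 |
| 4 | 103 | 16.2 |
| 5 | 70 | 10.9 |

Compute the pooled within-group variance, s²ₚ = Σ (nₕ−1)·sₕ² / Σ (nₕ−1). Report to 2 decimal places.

Degrees of freedom: 89 + 100 + 34 + 102 + 69 = 394.
Σ(nₕ−1)sₕ² = 89·309.76 + 100·161.29 + 34·252.81 + 102·262.44 + 69·118.81 = 87259.95.
s²ₚ = 87259.95 / 394 = 221.4720... → 221.47.

221.47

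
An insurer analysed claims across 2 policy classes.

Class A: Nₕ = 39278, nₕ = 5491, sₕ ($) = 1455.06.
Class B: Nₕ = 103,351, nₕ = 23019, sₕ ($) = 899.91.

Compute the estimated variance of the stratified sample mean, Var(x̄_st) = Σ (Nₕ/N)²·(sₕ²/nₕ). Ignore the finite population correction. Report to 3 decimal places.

47.714

N = 142629. Term for each stratum: Wₕ²sₕ²/nₕ.
Var(x̄_st) = 29.241081 + 18.472488 = 47.713569 → 47.714.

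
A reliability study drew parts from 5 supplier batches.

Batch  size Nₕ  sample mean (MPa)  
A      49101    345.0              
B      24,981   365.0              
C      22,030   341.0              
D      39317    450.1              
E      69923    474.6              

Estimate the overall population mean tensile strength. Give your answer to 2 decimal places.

N = 205352; weights Wₕ = Nₕ/N = (0.2391, 0.1216, 0.1073, 0.1915, 0.3405).
x̄_st = Σ Wₕ·x̄ₕ = 0.2391·345.0 + 0.1216·365.0 + 0.1073·341.0 + 0.1915·450.1 + 0.3405·474.6 ≈ 411.2557...
→ 411.26.

411.26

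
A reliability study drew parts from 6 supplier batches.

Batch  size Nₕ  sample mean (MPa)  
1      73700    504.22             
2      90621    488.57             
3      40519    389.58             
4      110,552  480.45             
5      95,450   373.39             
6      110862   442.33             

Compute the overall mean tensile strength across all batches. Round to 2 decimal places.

N = 73700 + 90621 + 40519 + 110552 + 95450 + 110862 = 521704.
The stratified mean weights each stratum mean by its population share Nₕ/N.
Σ Nₕx̄ₕ = 73700·504.22 + 90621·488.57 + 40519·389.58 + 110552·480.45 + 95450·373.39 + 110862·442.33 = 37161014 + 44274701.97 + 15785392.02 + 53114708.4 + 35640075.5 + 49037588.46 = 235013480.35.
Divide by N: 235013480.35 / 521704 = 450.4728... → 450.47.

450.47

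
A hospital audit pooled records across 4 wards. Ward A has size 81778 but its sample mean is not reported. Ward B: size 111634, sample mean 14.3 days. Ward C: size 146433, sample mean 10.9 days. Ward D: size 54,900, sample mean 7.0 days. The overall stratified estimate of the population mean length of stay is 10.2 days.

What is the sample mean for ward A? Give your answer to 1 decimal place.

5.5

N = 81778 + 111634 + 146433 + 54900 = 394745.
Overall total = μ·N = 10.2·394745 = 4026399.
Subtract the known strata: 111634·14.3 + 146433·10.9 + 54900·7.0 = 3576785.9.
Remaining total for ward A: 4026399 − 3576785.9 = 449613.1.
Divide by its size: 449613.1 / 81778 = 5.498... → 5.5.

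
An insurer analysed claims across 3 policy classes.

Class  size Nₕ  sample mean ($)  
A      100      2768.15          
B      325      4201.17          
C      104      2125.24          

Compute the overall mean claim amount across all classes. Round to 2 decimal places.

3522.16

N = 100 + 325 + 104 = 529.
The stratified mean weights each stratum mean by its population share Nₕ/N.
Σ Nₕx̄ₕ = 100·2768.15 + 325·4201.17 + 104·2125.24 = 276815 + 1365380.25 + 221024.96 = 1863220.21.
Divide by N: 1863220.21 / 529 = 3522.1554... → 3522.16.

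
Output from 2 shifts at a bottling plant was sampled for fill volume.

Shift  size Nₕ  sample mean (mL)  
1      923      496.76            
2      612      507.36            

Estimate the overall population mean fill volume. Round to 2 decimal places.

500.99

N = 923 + 612 = 1535.
Overall mean = Σ (Nₕ/N)·x̄ₕ — weight by population share, not a simple average.
Σ Nₕx̄ₕ = 923·496.76 + 612·507.36 = 458509.48 + 310504.32 = 769013.8.
Divide by N: 769013.8 / 1535 = 500.9862... → 500.99.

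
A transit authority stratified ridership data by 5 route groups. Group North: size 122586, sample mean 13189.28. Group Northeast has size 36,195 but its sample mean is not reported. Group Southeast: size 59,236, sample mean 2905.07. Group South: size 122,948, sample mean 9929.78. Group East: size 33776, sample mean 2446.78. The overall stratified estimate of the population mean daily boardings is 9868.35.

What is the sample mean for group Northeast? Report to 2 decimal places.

N = 122586 + 36195 + 59236 + 122948 + 33776 = 374741.
Overall total = μ·N = 9868.35·374741 = 3698075347.35.
Subtract the known strata: 122586·13189.28 + 59236·2905.07 + 122948·9929.78 + 33776·2446.78 = 3092394837.32.
Remaining total for group Northeast: 3698075347.35 − 3092394837.32 = 605680510.03.
Divide by its size: 605680510.03 / 36195 = 16733.8171... → 16733.82.

16733.82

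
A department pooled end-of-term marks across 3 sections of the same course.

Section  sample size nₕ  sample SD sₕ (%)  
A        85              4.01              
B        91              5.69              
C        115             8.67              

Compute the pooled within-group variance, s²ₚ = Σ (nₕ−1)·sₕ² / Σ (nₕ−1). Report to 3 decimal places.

44.562

A: (85−1)·4.01² = 84·16.0801 = 1350.7284
B: (91−1)·5.69² = 90·32.3761 = 2913.849
C: (115−1)·8.67² = 114·75.1689 = 8569.2546
Numerator = 12833.832; denominator = Σ(nₕ−1) = 288.
s²ₚ = 12833.832/288 = 44.56192... → 44.562.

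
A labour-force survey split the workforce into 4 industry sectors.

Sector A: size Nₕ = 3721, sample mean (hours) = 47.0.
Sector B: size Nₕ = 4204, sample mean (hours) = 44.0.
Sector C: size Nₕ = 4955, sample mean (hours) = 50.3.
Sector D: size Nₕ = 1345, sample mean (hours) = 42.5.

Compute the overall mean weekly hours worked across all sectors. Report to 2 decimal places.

N = 14225; weights Wₕ = Nₕ/N = (0.2616, 0.2955, 0.3483, 0.0946).
x̄_st = Σ Wₕ·x̄ₕ = 0.2616·47.0 + 0.2955·44.0 + 0.3483·50.3 + 0.0946·42.5 ≈ 46.8374...
→ 46.84.

46.84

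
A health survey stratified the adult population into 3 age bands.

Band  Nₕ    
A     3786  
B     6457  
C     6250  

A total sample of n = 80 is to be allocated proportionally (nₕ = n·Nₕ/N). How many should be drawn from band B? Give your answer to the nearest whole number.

Share of band B = 6457/16493 = 0.39150.
Allocate 80 × 0.39150 = 31.320... → 31.

31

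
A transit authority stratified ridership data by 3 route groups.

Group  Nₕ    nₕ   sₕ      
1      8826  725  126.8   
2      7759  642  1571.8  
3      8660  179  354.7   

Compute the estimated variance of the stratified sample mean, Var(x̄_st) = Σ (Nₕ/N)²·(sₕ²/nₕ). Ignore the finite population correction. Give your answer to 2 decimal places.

448.93

N = 25245; Wₕ = Nₕ/N.
group 1: (8826/25245)²·126.8²/725 = 2.71068
group 2: (7759/25245)²·1571.8²/642 = 363.51329
group 3: (8660/25245)²·354.7²/179 = 82.70931
Sum = 448.93327 → 448.93.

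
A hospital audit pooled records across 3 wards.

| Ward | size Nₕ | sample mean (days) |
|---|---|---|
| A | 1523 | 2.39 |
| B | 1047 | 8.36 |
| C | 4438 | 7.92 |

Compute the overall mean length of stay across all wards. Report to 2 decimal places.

6.78

N = 1523 + 1047 + 4438 = 7008.
Overall mean = Σ (Nₕ/N)·x̄ₕ — weight by population share, not a simple average.
Σ Nₕx̄ₕ = 1523·2.39 + 1047·8.36 + 4438·7.92 = 3639.97 + 8752.92 + 35148.96 = 47541.85.
Divide by N: 47541.85 / 7008 = 6.7839... → 6.78.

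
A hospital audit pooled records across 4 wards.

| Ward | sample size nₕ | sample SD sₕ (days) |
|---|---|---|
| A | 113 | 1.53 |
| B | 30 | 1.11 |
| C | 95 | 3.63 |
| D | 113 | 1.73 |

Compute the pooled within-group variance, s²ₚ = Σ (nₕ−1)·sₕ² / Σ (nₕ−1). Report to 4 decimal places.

A: (113−1)·1.53² = 112·2.3409 = 262.1808
B: (30−1)·1.11² = 29·1.2321 = 35.7309
C: (95−1)·3.63² = 94·13.1769 = 1238.6286
D: (113−1)·1.73² = 112·2.9929 = 335.2048
Numerator = 1871.7451; denominator = Σ(nₕ−1) = 347.
s²ₚ = 1871.7451/347 = 5.394078... → 5.3941.

5.3941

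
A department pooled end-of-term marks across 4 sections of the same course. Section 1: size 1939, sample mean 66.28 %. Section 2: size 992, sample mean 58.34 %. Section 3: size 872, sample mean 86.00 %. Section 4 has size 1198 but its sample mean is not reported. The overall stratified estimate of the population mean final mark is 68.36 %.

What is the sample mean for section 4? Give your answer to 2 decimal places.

Σ Nₕx̄ₕ = N·μ, so 1198·x̄_4 = 5001·68.36 − (1939·66.28 + 992·58.34 + 872·86.00).
= 341868.36 − 261382.2 = 80486.16.
x̄_4 = 80486.16 / 1198 = 67.1838... → 67.18.

67.18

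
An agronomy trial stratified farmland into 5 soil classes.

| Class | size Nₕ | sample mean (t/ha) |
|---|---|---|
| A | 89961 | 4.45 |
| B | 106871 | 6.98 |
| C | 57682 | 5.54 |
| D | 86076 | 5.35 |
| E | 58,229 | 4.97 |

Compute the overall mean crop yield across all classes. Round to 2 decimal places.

x̄_st = (Σ Nₕx̄ₕ) / (Σ Nₕ) = (89961·4.45 + 106871·6.98 + 57682·5.54 + 86076·5.35 + 58229·4.97) / 398819
= 2215749.04 / 398819 = 5.5558... → 5.56.

5.56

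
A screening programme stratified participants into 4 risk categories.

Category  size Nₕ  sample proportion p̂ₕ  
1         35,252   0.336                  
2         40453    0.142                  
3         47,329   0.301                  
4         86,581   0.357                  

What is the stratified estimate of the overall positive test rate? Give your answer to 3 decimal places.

0.299

N = 35252 + 40453 + 47329 + 86581 = 209615.
Overall proportion = Σ (Nₕ/N)·p̂ₕ.
Σ Nₕp̂ₕ = 11844.672 + 5744.326 + 14246.029 + 30909.417 = 62744.444.
62744.444 / 209615 = 0.29933... → 0.299.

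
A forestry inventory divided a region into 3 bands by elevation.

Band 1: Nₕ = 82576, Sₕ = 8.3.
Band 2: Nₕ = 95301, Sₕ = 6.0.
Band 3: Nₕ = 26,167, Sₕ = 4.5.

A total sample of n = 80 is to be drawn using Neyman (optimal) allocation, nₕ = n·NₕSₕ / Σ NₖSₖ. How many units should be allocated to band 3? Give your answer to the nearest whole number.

Σ NₕSₕ = 82576·8.3 + 95301·6.0 + 26167·4.5 = 1374938.3.
Share for 3: 117751.5/1374938.3 = 0.08564.
n_3 = 80 × 0.08564 = 6.851... → 7.

7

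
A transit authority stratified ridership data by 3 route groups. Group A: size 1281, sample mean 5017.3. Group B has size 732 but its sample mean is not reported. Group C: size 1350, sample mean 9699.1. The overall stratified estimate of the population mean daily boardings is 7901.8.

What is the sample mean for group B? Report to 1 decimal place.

N = 1281 + 732 + 1350 = 3363.
Overall total = μ·N = 7901.8·3363 = 26573753.4.
Subtract the known strata: 1281·5017.3 + 1350·9699.1 = 19520946.3.
Remaining total for group B: 26573753.4 − 19520946.3 = 7052807.1.
Divide by its size: 7052807.1 / 732 = 9634.982... → 9635.0.

9635.0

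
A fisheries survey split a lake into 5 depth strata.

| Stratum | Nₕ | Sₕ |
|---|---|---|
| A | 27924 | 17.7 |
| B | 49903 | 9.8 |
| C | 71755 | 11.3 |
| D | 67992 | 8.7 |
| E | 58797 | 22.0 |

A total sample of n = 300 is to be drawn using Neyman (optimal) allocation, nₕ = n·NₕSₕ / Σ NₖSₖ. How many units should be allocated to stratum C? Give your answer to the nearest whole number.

66

A: NₕSₕ = 27924·17.7 = 494254.8
B: NₕSₕ = 49903·9.8 = 489049.4
C: NₕSₕ = 71755·11.3 = 810831.5
D: NₕSₕ = 67992·8.7 = 591530.4
E: NₕSₕ = 58797·22.0 = 1293534
Σ NₕSₕ = 3679200.1.
n_C = 300·810831.5/3679200.1 = 66.115... → 66.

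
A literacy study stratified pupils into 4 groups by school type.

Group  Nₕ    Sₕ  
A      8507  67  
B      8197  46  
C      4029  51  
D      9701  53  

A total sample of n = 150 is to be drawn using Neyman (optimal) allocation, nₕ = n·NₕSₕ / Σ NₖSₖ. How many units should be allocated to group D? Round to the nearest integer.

Σ NₕSₕ = 8507·67 + 8197·46 + 4029·51 + 9701·53 = 1666663.
Share for D: 514153/1666663 = 0.30849.
n_D = 150 × 0.30849 = 46.274... → 46.

46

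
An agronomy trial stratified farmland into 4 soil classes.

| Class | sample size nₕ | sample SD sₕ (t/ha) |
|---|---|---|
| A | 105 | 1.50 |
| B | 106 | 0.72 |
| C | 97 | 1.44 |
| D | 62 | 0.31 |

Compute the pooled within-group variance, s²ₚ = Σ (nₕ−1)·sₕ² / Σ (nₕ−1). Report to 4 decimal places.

Degrees of freedom: 104 + 105 + 96 + 61 = 366.
Σ(nₕ−1)sₕ² = 104·2.25 + 105·0.5184 + 96·2.0736 + 61·0.0961 = 493.3597.
s²ₚ = 493.3597 / 366 = 1.347977... → 1.3480.

1.3480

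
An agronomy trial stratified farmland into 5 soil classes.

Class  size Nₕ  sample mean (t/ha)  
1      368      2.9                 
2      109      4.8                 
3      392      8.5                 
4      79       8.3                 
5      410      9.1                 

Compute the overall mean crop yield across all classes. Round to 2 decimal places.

N = 1358; weights Wₕ = Nₕ/N = (0.2710, 0.0803, 0.2887, 0.0582, 0.3019).
x̄_st = Σ Wₕ·x̄ₕ = 0.2710·2.9 + 0.0803·4.8 + 0.2887·8.5 + 0.0582·8.3 + 0.3019·9.1 ≈ 6.8550...
→ 6.86.

6.86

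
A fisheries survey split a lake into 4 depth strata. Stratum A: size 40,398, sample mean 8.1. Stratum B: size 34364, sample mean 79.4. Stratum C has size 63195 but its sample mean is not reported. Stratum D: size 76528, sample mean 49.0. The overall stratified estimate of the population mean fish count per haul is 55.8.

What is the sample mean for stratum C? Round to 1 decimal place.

N = 40398 + 34364 + 63195 + 76528 = 214485.
Overall total = μ·N = 55.8·214485 = 11968263.
Subtract the known strata: 40398·8.1 + 34364·79.4 + 76528·49.0 = 6805597.4.
Remaining total for stratum C: 11968263 − 6805597.4 = 5162665.6.
Divide by its size: 5162665.6 / 63195 = 81.694... → 81.7.

81.7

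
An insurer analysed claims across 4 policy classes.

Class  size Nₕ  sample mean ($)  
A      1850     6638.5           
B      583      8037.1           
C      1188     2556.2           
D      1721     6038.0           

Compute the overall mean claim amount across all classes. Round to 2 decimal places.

N = 5342; weights Wₕ = Nₕ/N = (0.3463, 0.1091, 0.2224, 0.3222).
x̄_st = Σ Wₕ·x̄ₕ = 0.3463·6638.5 + 0.1091·8037.1 + 0.2224·2556.2 + 0.3222·6038.0 ≈ 5689.8199...
→ 5689.82.

5689.82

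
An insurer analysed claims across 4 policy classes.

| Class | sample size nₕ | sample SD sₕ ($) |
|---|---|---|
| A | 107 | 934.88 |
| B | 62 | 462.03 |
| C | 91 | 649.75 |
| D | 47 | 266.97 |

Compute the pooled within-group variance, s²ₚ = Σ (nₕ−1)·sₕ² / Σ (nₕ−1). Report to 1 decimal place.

A: (107−1)·934.88² = 106·874000.6144 = 92644065.1264
B: (62−1)·462.03² = 61·213471.7209 = 13021774.9749
C: (91−1)·649.75² = 90·422175.0625 = 37995755.625
D: (47−1)·266.97² = 46·71272.9809 = 3278557.1214
Numerator = 146940152.8477; denominator = Σ(nₕ−1) = 303.
s²ₚ = 146940152.8477/303 = 484950.999... → 484951.0.

484951.0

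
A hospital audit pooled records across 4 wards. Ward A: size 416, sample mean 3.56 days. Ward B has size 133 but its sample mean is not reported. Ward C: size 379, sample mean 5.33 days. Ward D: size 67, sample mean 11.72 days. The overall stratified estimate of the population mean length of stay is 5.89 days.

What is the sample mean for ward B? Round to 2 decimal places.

11.84

N = 416 + 133 + 379 + 67 = 995.
Overall total = μ·N = 5.89·995 = 5860.55.
Subtract the known strata: 416·3.56 + 379·5.33 + 67·11.72 = 4286.27.
Remaining total for ward B: 5860.55 − 4286.27 = 1574.28.
Divide by its size: 1574.28 / 133 = 11.8367... → 11.84.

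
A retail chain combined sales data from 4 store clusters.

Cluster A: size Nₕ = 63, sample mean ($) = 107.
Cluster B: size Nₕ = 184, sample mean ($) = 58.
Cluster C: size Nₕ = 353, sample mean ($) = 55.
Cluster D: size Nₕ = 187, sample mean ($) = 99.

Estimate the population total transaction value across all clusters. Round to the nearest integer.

55341

Estimate total by summing Nₕ·x̄ₕ over strata.
63·107 + 184·58 + 353·55 + 187·99 = 6741 + 10672 + 19415 + 18513 = 55341.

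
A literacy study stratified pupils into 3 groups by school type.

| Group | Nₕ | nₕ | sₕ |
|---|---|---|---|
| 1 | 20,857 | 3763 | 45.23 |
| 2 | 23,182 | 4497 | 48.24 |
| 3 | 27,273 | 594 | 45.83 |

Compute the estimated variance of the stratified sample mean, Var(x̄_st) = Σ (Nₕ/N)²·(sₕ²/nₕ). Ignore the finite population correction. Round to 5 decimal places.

N = 71312. Term for each stratum: Wₕ²sₕ²/nₕ.
Var(x̄_st) = 0.04650476 + 0.05468501 + 0.51719446 = 0.61838422 → 0.61838.

0.61838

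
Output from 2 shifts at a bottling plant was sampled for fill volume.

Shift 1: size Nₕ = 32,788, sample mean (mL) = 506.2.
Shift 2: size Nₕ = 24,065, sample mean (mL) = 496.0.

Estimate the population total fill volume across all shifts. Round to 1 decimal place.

1: 32788·506.2 = 16597285.6
2: 24065·496.0 = 11936240
τ̂ = Σ Nₕx̄ₕ = 28533525.6.

28533525.6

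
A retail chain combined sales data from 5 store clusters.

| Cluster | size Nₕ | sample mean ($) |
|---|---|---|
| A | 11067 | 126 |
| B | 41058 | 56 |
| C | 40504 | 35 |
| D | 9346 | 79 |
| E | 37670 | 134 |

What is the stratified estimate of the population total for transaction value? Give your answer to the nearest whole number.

Population total = Σ Nₕ·x̄ₕ (each stratum's size times its mean).
11067·126 + 41058·56 + 40504·35 + 9346·79 + 37670·134 = 1394442 + 2299248 + 1417640 + 738334 + 5047780 = 10897444.

10897444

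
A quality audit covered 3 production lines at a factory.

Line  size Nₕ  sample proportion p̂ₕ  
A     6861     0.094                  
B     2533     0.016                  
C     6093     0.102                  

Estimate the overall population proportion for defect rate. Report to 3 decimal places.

0.084

Wₕ = Nₕ/N with N = 15487: 0.4430, 0.1636, 0.3934.
p̂_st = 0.4430·0.094 + 0.1636·0.016 + 0.3934·0.102 ≈ 0.08439... → 0.084.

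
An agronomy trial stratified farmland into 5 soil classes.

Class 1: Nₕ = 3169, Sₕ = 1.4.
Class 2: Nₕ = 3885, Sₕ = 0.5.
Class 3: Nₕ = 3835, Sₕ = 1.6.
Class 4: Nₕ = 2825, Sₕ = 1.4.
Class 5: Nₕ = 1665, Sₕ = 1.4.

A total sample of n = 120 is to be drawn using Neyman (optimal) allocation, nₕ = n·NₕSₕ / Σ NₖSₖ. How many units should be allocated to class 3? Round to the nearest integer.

39

1: NₕSₕ = 3169·1.4 = 4436.6
2: NₕSₕ = 3885·0.5 = 1942.5
3: NₕSₕ = 3835·1.6 = 6136
4: NₕSₕ = 2825·1.4 = 3955
5: NₕSₕ = 1665·1.4 = 2331
Σ NₕSₕ = 18801.1.
n_3 = 120·6136/18801.1 = 39.164... → 39.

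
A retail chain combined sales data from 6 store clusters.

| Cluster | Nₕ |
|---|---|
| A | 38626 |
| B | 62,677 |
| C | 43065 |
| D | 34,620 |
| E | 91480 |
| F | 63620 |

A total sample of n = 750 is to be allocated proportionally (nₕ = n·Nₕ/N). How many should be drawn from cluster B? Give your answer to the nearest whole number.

141

Share of cluster B = 62677/334088 = 0.18761.
Allocate 750 × 0.18761 = 140.705... → 141.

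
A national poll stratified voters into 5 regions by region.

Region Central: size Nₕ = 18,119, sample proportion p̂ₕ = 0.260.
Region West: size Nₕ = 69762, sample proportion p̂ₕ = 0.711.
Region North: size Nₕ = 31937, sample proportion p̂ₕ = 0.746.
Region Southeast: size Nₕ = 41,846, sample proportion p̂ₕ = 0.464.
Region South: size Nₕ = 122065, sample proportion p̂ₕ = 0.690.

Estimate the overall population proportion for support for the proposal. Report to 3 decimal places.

0.641

N = 18119 + 69762 + 31937 + 41846 + 122065 = 283729.
Overall proportion = Σ (Nₕ/N)·p̂ₕ.
Σ Nₕp̂ₕ = 4710.94 + 49600.782 + 23825.002 + 19416.544 + 84224.85 = 181778.118.
181778.118 / 283729 = 0.64068... → 0.641.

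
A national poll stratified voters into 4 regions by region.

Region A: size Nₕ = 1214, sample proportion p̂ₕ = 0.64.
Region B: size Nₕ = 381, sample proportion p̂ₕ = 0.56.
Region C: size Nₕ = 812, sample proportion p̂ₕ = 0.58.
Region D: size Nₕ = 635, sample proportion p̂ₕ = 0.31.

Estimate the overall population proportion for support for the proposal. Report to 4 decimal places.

N = 1214 + 381 + 812 + 635 = 3042.
Overall proportion = Σ (Nₕ/N)·p̂ₕ.
Σ Nₕp̂ₕ = 776.96 + 213.36 + 470.96 + 196.85 = 1658.13.
1658.13 / 3042 = 0.545079... → 0.5451.

0.5451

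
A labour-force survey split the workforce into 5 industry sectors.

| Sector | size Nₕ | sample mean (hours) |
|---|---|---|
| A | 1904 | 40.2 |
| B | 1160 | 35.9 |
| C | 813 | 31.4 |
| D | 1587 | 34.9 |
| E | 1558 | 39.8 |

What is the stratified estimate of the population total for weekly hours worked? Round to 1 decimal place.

Estimate total by summing Nₕ·x̄ₕ over strata.
1904·40.2 + 1160·35.9 + 813·31.4 + 1587·34.9 + 1558·39.8 = 76540.8 + 41644 + 25528.2 + 55386.3 + 62008.4 = 261107.7.

261107.7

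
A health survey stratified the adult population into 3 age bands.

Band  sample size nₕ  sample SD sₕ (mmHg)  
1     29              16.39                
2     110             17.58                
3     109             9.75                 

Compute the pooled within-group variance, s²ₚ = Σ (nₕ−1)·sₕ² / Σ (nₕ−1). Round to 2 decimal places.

Degrees of freedom: 28 + 109 + 108 = 245.
Σ(nₕ−1)sₕ² = 28·268.6321 + 109·309.0564 + 108·95.0625 = 51475.5964.
s²ₚ = 51475.5964 / 245 = 210.1045... → 210.10.

210.10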